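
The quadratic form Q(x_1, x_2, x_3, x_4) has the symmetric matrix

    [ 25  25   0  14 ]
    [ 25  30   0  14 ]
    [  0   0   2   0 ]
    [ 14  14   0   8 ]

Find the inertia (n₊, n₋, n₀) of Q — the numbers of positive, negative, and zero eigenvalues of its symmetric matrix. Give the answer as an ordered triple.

(4, 0, 0)

Congruent diagonalization of A (simultaneous row and column reduction) yields pivots 25, 5, 2, 4/25.
Counting signs: 4 positive.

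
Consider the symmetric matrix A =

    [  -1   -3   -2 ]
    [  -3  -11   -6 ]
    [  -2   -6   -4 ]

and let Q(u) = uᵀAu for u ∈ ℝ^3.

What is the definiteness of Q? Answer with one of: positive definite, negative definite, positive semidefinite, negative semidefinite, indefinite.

Row-reducing A symmetrically gives the diagonal entries -1, -2, 0.
That gives 2 negative, 1 zero pivots.
Hence Q is negative semidefinite.

negative semidefinite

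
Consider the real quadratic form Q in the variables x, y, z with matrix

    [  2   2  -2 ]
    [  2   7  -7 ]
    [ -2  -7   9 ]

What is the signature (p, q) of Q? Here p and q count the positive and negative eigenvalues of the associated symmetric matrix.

Congruent diagonalization of A (simultaneous row and column reduction) yields pivots 2, 5, 2.
That gives 3 positive pivots.

(3, 0)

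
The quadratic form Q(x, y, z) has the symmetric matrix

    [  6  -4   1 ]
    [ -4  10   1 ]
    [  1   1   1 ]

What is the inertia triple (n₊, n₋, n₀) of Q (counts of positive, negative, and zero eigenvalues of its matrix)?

(3, 0, 0)

Applying the same elementary operations to the rows and columns of A produces a congruent diagonal matrix with entries 6, 22/3, 5/11.
Counting signs: 3 positive.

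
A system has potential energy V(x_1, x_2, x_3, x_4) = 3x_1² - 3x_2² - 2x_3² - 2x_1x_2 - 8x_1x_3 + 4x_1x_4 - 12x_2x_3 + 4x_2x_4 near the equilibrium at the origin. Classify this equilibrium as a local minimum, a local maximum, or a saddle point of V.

saddle point

The Hessian at the origin is H = [[6, -2, -8, 4], [-2, -6, -12, 4], [-8, -12, -4, 0], [4, 4, 0, 0]].
Congruent diagonalization of H (simultaneous row and column reduction) yields pivots 6, -20/3, 88/5, -8/11.
So there are 2 positive, 2 negative pivots.
H is indefinite, so the origin is a saddle point.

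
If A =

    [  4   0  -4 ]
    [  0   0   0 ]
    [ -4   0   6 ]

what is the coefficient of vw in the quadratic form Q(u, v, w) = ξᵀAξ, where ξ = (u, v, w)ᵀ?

0

The coefficient of vw is A[2,3] + A[3,2] = 2·0 = 0.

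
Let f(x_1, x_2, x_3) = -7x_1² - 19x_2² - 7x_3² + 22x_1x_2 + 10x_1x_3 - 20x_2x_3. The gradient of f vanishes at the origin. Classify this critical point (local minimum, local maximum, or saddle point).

The Hessian at the origin is H = [[-14, 22, 10], [22, -38, -20], [10, -20, -14]].
Symmetric row and column elimination reduces H to a congruent diagonal form with pivots -14, -24/7, -3/2.
Counting signs: 3 negative.
H is negative definite, so the origin is a strict local maximum.

local maximum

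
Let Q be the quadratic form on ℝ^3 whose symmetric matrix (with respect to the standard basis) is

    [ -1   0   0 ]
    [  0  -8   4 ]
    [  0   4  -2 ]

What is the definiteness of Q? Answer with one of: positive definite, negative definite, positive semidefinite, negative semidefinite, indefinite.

negative semidefinite

Symmetric row and column elimination reduces A to a congruent diagonal form with pivots -1, -8, 0.
Counting signs: 2 negative, 1 zero.
Hence Q is negative semidefinite.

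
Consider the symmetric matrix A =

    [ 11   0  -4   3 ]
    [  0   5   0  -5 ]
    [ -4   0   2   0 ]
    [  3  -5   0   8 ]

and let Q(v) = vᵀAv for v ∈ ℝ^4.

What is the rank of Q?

3

Congruent diagonalization of A (simultaneous row and column reduction) yields pivots 11, 5, 6/11, 0.
So there are 3 positive, 1 zero pivots.
The rank is the number of nonzero pivots: 3.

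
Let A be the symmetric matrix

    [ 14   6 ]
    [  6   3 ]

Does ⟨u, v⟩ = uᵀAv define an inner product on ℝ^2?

For the 2×2 matrix [[14, 6], [6, 3]]: det = 14·3 − (6)² = 6, trace = 17.
det > 0 so both eigenvalues share the sign of the trace; trace = 17 > 0 ⇒ both positive.
⟨·,·⟩ is an inner product exactly when A is positive definite.

yes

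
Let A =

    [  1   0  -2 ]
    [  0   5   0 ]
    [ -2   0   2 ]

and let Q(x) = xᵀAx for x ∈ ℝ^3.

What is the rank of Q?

3

Row-reducing A symmetrically gives the diagonal entries 1, 5, -2.
That gives 2 positive, 1 negative pivots.
The rank is the number of nonzero pivots: 3.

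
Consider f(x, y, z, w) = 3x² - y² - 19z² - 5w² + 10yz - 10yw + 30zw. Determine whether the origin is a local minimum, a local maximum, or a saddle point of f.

The Hessian at the origin is H = [[6, 0, 0, 0], [0, -2, 10, -10], [0, 10, -38, 30], [0, -10, 30, -10]].
An LDLᵀ factorisation of H has diagonal entries 6, -2, 12, 20/3.
That gives 3 positive, 1 negative pivots.
H is indefinite, so the origin is a saddle point.

saddle point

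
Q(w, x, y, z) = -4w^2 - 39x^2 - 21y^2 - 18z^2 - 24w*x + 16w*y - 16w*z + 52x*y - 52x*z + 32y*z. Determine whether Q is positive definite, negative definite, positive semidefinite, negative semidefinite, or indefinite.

The symmetric matrix of Q is A = [[-4, -12, 8, -8], [-12, -39, 26, -26], [8, 26, -21, 16], [-8, -26, 16, -18]].
Leading principal minors: Δ_1 = -4, Δ_2 = 12, Δ_3 = -44, Δ_4 = 8.
The signs alternate starting with Δ_1 < 0, so by Sylvester's criterion Q is negative definite.

negative definite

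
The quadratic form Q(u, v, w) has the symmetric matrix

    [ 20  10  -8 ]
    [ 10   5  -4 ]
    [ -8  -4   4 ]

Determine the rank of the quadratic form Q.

Applying the same elementary operations to the rows and columns of A produces a congruent diagonal matrix with entries 20, 0, 4/5.
That gives 2 positive, 1 zero pivots.
The rank is the number of nonzero pivots: 2.

2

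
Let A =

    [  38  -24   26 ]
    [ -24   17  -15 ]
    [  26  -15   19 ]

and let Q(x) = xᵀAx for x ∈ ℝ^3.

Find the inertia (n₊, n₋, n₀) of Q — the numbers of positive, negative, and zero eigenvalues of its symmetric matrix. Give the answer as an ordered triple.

(3, 0, 0)

An LDLᵀ factorisation of A has diagonal entries 38, 35/19, 4/35.
That gives 3 positive pivots.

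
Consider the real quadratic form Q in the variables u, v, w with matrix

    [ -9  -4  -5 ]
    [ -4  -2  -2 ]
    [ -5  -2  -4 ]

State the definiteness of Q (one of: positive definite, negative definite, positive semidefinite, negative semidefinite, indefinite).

An LDLᵀ factorisation of A has diagonal entries -9, -2/9, -1.
Counting signs: 3 negative.
Hence Q is negative definite.

negative definite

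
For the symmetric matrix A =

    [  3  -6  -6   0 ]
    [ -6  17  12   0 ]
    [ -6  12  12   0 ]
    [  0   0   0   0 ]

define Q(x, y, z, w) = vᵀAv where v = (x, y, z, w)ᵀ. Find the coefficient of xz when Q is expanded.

-12

The coefficient of xz is A[1,3] + A[3,1] = 2·(-6) = -12.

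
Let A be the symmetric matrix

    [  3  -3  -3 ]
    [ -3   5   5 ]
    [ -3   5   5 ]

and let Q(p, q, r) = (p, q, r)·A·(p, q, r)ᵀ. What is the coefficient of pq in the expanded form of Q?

The coefficient of pq is A[1,2] + A[2,1] = 2·(-3) = -6.

-6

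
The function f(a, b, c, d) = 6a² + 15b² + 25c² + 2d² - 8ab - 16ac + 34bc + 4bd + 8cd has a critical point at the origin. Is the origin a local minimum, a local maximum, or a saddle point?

The Hessian at the origin is H = [[12, -8, -16, 0], [-8, 30, 34, 4], [-16, 34, 50, 8], [0, 4, 8, 4]].
An LDLᵀ factorisation of H has diagonal entries 12, 74/3, 244/37, 40/61.
Counting signs: 4 positive.
H is positive definite, so the origin is a strict local minimum.

local minimum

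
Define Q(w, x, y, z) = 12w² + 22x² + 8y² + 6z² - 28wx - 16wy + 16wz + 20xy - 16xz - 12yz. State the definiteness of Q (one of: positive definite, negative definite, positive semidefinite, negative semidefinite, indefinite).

Write A = [[12, -14, -8, 8], [-14, 22, 10, -8], [-8, 10, 8, -6], [8, -8, -6, 6]].
Row-reducing A symmetrically gives the diagonal entries 12, 17/3, 44/17, 1/11.
So there are 4 positive pivots.
Hence Q is positive definite.

positive definite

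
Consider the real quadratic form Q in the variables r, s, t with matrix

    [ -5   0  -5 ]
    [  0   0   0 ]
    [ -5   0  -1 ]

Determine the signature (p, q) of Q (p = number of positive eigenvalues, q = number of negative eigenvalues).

Congruent diagonalization of A (simultaneous row and column reduction) yields pivots -5, 0, 4.
Counting signs: 1 positive, 1 negative, 1 zero.

(1, 1)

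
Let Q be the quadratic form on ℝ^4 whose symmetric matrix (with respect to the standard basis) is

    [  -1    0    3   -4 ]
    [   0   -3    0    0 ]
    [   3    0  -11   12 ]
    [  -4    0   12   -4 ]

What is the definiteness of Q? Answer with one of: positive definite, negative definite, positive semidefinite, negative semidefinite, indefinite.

Applying the same elementary operations to the rows and columns of A produces a congruent diagonal matrix with entries -1, -3, -2, 12.
That gives 1 positive, 3 negative pivots.
Hence Q is indefinite.

indefinite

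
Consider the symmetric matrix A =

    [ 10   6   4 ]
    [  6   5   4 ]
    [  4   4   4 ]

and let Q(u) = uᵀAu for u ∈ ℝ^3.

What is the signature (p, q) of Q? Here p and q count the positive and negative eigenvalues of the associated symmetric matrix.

Symmetric row and column elimination reduces A to a congruent diagonal form with pivots 10, 7/5, 4/7.
So there are 3 positive pivots.

(3, 0)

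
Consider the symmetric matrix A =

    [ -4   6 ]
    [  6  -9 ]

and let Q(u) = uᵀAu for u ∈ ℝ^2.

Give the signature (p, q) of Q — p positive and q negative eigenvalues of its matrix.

Applying the same elementary operations to the rows and columns of A produces a congruent diagonal matrix with entries -4, 0.
That gives 1 negative, 1 zero pivots.

(0, 1)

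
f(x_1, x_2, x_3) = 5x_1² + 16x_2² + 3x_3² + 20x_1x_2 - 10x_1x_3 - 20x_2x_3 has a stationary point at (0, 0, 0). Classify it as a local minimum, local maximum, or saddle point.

The Hessian at the origin is H = [[10, 20, -10], [20, 32, -20], [-10, -20, 6]].
Applying the same elementary operations to the rows and columns of H produces a congruent diagonal matrix with entries 10, -8, -4.
So there are 1 positive, 2 negative pivots.
H is indefinite, so the origin is a saddle point.

saddle point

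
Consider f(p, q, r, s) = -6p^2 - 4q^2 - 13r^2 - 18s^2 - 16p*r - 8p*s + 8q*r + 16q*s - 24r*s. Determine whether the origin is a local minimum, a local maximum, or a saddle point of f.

saddle point

The Hessian at the origin is H = [[-12, 0, -16, -8], [0, -8, 8, 16], [-16, 8, -26, -24], [-8, 16, -24, -36]].
An LDLᵀ factorisation of H has diagonal entries -12, -8, 10/3, -4/5.
So there are 1 positive, 3 negative pivots.
H is indefinite, so the origin is a saddle point.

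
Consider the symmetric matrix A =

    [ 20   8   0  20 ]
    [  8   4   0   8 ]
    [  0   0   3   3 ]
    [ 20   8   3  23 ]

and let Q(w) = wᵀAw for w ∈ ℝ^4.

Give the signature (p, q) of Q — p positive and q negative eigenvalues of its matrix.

Symmetric row and column elimination reduces A to a congruent diagonal form with pivots 20, 4/5, 3, 0.
That gives 3 positive, 1 zero pivots.

(3, 0)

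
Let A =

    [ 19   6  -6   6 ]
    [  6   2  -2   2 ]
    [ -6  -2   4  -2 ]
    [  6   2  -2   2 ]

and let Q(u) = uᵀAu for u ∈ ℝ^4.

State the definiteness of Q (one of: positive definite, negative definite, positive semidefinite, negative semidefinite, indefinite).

positive semidefinite

Symmetric row and column elimination reduces A to a congruent diagonal form with pivots 19, 2/19, 2, 0.
That gives 3 positive, 1 zero pivots.
Hence Q is positive semidefinite.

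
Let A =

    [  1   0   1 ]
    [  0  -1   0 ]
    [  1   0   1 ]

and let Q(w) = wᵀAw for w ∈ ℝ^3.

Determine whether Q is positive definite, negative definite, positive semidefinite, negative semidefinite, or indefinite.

indefinite

Congruent diagonalization of A (simultaneous row and column reduction) yields pivots 1, -1, 0.
So there are 1 positive, 1 negative, 1 zero pivots.
Hence Q is indefinite.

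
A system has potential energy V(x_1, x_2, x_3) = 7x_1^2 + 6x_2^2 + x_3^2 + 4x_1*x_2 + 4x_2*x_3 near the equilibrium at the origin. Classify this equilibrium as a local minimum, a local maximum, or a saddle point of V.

The Hessian at the origin is H = [[14, 4, 0], [4, 12, 4], [0, 4, 2]].
Congruent diagonalization of H (simultaneous row and column reduction) yields pivots 14, 76/7, 10/19.
That gives 3 positive pivots.
H is positive definite, so the origin is a strict local minimum.

local minimum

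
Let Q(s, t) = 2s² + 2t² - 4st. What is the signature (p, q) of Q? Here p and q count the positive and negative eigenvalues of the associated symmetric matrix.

The associated matrix is A = [[2, -2], [-2, 2]].
Symmetric row and column elimination reduces A to a congruent diagonal form with pivots 2, 0.
That gives 1 positive, 1 zero pivots.

(1, 0)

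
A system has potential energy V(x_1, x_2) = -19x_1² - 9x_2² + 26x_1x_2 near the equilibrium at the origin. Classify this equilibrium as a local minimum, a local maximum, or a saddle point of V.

local maximum

The Hessian at the origin is H = [[-38, 26], [26, -18]].
det H = -38·-18 − (26)² = 8 > 0 and H[1,1] = -38 < 0, so H is negative definite.
Therefore the origin is a local maximum.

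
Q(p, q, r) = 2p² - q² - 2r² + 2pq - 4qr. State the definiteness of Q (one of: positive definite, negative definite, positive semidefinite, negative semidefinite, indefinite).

The associated matrix is A = [[2, 1, 0], [1, -1, -2], [0, -2, -2]].
Applying the same elementary operations to the rows and columns of A produces a congruent diagonal matrix with entries 2, -3/2, 2/3.
That gives 2 positive, 1 negative pivots.
Hence Q is indefinite.

indefinite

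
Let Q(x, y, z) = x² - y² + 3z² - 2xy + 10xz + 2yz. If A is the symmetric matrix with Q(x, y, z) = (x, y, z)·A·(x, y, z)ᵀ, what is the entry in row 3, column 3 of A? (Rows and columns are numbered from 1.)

The coefficient of z² in Q is 3, and that is exactly A[3,3].

3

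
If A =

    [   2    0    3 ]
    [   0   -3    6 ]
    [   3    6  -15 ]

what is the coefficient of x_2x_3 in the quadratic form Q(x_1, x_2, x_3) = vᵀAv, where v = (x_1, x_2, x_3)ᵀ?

The coefficient of x_2x_3 is A[2,3] + A[3,2] = 2·6 = 12.

12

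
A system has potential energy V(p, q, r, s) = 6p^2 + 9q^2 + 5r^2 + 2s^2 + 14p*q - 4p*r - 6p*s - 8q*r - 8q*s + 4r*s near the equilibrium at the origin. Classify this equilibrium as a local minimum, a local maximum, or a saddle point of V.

local minimum

The Hessian at the origin is H = [[12, 14, -4, -6], [14, 18, -8, -8], [-4, -8, 10, 4], [-6, -8, 4, 4]].
An LDLᵀ factorisation of H has diagonal entries 12, 5/3, 2, 2/5.
Counting signs: 4 positive.
H is positive definite, so the origin is a strict local minimum.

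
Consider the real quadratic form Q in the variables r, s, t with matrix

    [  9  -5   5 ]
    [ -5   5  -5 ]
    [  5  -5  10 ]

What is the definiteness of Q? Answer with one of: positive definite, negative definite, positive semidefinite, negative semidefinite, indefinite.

Leading principal minors: Δ_1 = 9, Δ_2 = 20, Δ_3 = 100.
All leading principal minors are positive, so by Sylvester's criterion Q is positive definite.

positive definite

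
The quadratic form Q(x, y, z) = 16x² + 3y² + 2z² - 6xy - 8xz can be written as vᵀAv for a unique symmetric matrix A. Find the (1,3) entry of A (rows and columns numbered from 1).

The coefficient of x·z in Q is -8. For a symmetric A this equals A[1,3] + A[3,1] = 2·A[1,3].
So A[1,3] = -8/2 = -4.

-4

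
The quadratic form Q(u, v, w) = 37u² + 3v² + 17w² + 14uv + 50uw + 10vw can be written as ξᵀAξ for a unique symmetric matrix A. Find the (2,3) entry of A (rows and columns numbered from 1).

5

The coefficient of v·w in Q is 10. For a symmetric A this equals A[2,3] + A[3,2] = 2·A[2,3].
So A[2,3] = 10/2 = 5.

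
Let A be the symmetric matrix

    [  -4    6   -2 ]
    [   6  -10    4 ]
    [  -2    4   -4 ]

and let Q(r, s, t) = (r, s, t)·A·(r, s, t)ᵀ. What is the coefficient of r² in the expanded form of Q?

-4

The coefficient of r² is the diagonal entry A[1,1] = -4.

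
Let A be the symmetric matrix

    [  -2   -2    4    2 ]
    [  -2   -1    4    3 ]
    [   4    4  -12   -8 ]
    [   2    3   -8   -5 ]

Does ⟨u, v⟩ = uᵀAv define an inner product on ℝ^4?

no

Applying the same elementary operations to the rows and columns of A produces a congruent diagonal matrix with entries -2, 1, -4, 0.
That gives 1 positive, 2 negative, 1 zero pivots.
Hence Q is indefinite.
⟨·,·⟩ is an inner product exactly when A is positive definite.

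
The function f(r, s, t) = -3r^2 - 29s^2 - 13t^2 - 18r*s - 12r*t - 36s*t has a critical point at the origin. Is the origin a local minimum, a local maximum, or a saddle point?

The Hessian at the origin is H = [[-6, -18, -12], [-18, -58, -36], [-12, -36, -26]].
Applying the same elementary operations to the rows and columns of H produces a congruent diagonal matrix with entries -6, -4, -2.
That gives 3 negative pivots.
H is negative definite, so the origin is a strict local maximum.

local maximum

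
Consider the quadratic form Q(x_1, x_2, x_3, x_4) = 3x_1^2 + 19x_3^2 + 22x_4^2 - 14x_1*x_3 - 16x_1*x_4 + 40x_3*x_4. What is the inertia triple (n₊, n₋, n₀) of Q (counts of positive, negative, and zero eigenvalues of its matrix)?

The associated matrix is A = [[3, 0, -7, -8], [0, 0, 0, 0], [-7, 0, 19, 20], [-8, 0, 20, 22]].
Applying the same elementary operations to the rows and columns of A produces a congruent diagonal matrix with entries 3, 0, 8/3, 0.
Counting signs: 2 positive, 2 zero.

(2, 0, 2)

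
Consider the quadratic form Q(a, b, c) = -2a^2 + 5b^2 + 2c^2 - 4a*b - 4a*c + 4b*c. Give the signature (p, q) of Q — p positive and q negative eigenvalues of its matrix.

(2, 1)

Write A = [[-2, -2, -2], [-2, 5, 2], [-2, 2, 2]].
Congruent diagonalization of A (simultaneous row and column reduction) yields pivots -2, 7, 12/7.
That gives 2 positive, 1 negative pivots.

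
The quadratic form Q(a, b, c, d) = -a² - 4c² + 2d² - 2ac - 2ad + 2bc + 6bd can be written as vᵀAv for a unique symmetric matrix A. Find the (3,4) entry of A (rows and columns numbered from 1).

0

The coefficient of c·d in Q is 0. For a symmetric A this equals A[3,4] + A[4,3] = 2·A[3,4].
So A[3,4] = 0/2 = 0.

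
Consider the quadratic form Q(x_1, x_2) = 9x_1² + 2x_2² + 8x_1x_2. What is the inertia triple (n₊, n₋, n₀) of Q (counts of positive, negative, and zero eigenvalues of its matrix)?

The symmetric matrix is A = [[9, 4], [4, 2]].
An LDLᵀ factorisation of A has diagonal entries 9, 2/9.
So there are 2 positive pivots.

(2, 0, 0)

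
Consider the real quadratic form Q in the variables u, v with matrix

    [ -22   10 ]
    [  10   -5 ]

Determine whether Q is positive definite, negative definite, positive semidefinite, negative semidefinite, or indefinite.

Congruent diagonalization of A (simultaneous row and column reduction) yields pivots -22, -5/11.
Counting signs: 2 negative.
Hence Q is negative definite.

negative definite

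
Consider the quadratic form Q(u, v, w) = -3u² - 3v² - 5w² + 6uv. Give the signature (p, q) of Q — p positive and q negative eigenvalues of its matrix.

Write A = [[-3, 3, 0], [3, -3, 0], [0, 0, -5]].
Congruent diagonalization of A (simultaneous row and column reduction) yields pivots -3, 0, -5.
Counting signs: 2 negative, 1 zero.

(0, 2)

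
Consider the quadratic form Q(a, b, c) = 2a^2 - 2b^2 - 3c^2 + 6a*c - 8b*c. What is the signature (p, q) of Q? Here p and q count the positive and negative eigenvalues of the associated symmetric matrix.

Write A = [[2, 0, 3], [0, -2, -4], [3, -4, -3]].
An LDLᵀ factorisation of A has diagonal entries 2, -2, 1/2.
That gives 2 positive, 1 negative pivots.

(2, 1)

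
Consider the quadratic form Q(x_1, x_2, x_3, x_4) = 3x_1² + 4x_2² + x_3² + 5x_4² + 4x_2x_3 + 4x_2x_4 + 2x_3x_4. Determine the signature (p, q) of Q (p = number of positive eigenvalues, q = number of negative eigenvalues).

(3, 0)

The associated matrix is A = [[3, 0, 0, 0], [0, 4, 2, 2], [0, 2, 1, 1], [0, 2, 1, 5]].
Row-reducing A symmetrically gives the diagonal entries 3, 4, 0, 4.
That gives 3 positive, 1 zero pivots.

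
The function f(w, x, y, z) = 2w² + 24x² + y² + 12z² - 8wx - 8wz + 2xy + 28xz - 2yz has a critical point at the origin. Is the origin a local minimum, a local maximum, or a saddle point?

saddle point

The Hessian at the origin is H = [[4, -8, 0, -8], [-8, 48, 2, 28], [0, 2, 2, -2], [-8, 28, -2, 24]].
An LDLᵀ factorisation of H has diagonal entries 4, 32, 15/8, -8/15.
That gives 3 positive, 1 negative pivots.
H is indefinite, so the origin is a saddle point.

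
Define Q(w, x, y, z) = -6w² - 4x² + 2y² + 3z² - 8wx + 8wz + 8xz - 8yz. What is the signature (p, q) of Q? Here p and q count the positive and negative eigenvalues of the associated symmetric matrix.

(1, 3)

The symmetric matrix is A = [[-6, -4, 0, 4], [-4, -4, 0, 4], [0, 0, 2, -4], [4, 4, -4, 3]].
Congruent diagonalization of A (simultaneous row and column reduction) yields pivots -6, -4/3, 2, -1.
Counting signs: 1 positive, 3 negative.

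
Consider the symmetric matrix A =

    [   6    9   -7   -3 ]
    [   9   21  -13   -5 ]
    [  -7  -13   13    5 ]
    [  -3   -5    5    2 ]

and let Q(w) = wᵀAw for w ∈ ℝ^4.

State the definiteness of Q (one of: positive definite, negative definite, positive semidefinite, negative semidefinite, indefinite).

positive definite

Congruent diagonalization of A (simultaneous row and column reduction) yields pivots 6, 15/2, 4, 1/45.
Counting signs: 4 positive.
Hence Q is positive definite.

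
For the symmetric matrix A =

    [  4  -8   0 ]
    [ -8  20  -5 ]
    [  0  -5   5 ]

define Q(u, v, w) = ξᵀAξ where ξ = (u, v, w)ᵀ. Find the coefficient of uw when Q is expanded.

0

The coefficient of uw is A[1,3] + A[3,1] = 2·0 = 0.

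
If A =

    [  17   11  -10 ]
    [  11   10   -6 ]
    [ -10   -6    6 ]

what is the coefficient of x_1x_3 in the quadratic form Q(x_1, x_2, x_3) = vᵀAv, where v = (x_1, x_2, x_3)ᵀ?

The coefficient of x_1x_3 is A[1,3] + A[3,1] = 2·(-10) = -20.

-20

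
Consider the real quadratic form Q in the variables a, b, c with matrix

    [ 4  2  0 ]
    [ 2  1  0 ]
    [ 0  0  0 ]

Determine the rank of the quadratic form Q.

Symmetric row and column elimination reduces A to a congruent diagonal form with pivots 4, 0, 0.
Counting signs: 1 positive, 2 zero.
The rank is the number of nonzero pivots: 1.

1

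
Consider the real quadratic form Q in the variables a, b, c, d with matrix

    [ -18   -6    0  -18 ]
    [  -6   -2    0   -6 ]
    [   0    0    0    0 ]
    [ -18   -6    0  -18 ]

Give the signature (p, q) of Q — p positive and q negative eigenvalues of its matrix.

Row-reducing A symmetrically gives the diagonal entries -18, 0, 0, 0.
That gives 1 negative, 3 zero pivots.

(0, 1)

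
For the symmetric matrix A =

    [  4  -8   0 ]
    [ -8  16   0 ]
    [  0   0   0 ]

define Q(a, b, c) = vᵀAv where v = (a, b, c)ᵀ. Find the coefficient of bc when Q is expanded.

0

The coefficient of bc is A[2,3] + A[3,2] = 2·0 = 0.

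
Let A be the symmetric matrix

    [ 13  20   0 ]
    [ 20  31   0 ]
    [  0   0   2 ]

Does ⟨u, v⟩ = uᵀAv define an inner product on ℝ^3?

Leading principal minors: Δ_1 = 13, Δ_2 = 3, Δ_3 = 6.
All leading principal minors are positive, so by Sylvester's criterion Q is positive definite.
⟨·,·⟩ is an inner product exactly when A is positive definite.

yes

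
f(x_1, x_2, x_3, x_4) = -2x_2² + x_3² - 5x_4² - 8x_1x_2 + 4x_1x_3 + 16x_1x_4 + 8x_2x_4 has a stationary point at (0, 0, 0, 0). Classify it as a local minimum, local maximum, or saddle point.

The Hessian at the origin is H = [[0, -8, 4, 16], [-8, -4, 0, 8], [4, 0, 2, 0], [16, 8, 0, -10]].
H is indefinite, so the origin is a saddle point.

saddle point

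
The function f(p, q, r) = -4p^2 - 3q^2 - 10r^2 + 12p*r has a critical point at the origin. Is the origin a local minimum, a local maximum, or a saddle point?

The Hessian at the origin is H = [[-8, 0, 12], [0, -6, 0], [12, 0, -20]].
An LDLᵀ factorisation of H has diagonal entries -8, -6, -2.
That gives 3 negative pivots.
H is negative definite, so the origin is a strict local maximum.

local maximum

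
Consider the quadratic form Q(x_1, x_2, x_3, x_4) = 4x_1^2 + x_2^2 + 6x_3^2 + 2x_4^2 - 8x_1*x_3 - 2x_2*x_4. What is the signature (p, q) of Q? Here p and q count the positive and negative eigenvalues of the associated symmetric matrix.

(4, 0)

Write A = [[4, 0, -4, 0], [0, 1, 0, -1], [-4, 0, 6, 0], [0, -1, 0, 2]].
Row-reducing A symmetrically gives the diagonal entries 4, 1, 2, 1.
So there are 4 positive pivots.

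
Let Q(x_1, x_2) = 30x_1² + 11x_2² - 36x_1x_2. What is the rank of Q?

The associated matrix is A = [[30, -18], [-18, 11]].
Applying the same elementary operations to the rows and columns of A produces a congruent diagonal matrix with entries 30, 1/5.
That gives 2 positive pivots.
The rank is the number of nonzero pivots: 2.

2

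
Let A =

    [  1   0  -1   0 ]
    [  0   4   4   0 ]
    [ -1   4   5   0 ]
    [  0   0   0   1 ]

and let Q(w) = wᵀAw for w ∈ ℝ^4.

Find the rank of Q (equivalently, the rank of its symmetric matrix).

3

Applying the same elementary operations to the rows and columns of A produces a congruent diagonal matrix with entries 1, 4, 0, 1.
Counting signs: 3 positive, 1 zero.
The rank is the number of nonzero pivots: 3.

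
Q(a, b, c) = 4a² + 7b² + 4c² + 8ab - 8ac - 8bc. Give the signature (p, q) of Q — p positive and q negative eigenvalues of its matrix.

(2, 0)

The associated matrix is A = [[4, 4, -4], [4, 7, -4], [-4, -4, 4]].
Symmetric row and column elimination reduces A to a congruent diagonal form with pivots 4, 3, 0.
So there are 2 positive, 1 zero pivots.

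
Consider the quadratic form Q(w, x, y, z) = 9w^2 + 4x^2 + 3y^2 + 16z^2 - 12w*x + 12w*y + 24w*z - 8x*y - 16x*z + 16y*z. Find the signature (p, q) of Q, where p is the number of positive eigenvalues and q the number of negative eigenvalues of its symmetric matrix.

(1, 1)

The symmetric matrix is A = [[9, -6, 6, 12], [-6, 4, -4, -8], [6, -4, 3, 8], [12, -8, 8, 16]].
Row-reducing A symmetrically gives the diagonal entries 9, 0, -1, 0.
So there are 1 positive, 1 negative, 2 zero pivots.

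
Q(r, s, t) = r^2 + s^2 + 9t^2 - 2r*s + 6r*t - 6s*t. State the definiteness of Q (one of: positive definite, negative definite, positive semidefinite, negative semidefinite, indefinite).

positive semidefinite

Write A = [[1, -1, 3], [-1, 1, -3], [3, -3, 9]].
Congruent diagonalization of A (simultaneous row and column reduction) yields pivots 1, 0, 0.
Counting signs: 1 positive, 2 zero.
Hence Q is positive semidefinite.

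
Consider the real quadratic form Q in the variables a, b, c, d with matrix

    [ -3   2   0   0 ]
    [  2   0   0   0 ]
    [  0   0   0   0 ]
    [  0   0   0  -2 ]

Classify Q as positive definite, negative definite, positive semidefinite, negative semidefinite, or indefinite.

Applying the same elementary operations to the rows and columns of A produces a congruent diagonal matrix with entries -3, 4/3, 0, -2.
So there are 1 positive, 2 negative, 1 zero pivots.
Hence Q is indefinite.

indefinite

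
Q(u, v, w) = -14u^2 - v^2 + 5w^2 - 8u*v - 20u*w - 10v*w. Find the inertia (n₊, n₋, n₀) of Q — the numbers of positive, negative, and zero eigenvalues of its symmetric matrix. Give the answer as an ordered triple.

(1, 2, 0)

Write A = [[-14, -4, -10], [-4, -1, -5], [-10, -5, 5]].
Applying the same elementary operations to the rows and columns of A produces a congruent diagonal matrix with entries -14, 1/7, -20.
That gives 1 positive, 2 negative pivots.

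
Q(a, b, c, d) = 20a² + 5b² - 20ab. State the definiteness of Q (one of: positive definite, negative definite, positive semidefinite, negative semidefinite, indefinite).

positive semidefinite

The symmetric matrix is A = [[20, -10, 0, 0], [-10, 5, 0, 0], [0, 0, 0, 0], [0, 0, 0, 0]].
Congruent diagonalization of A (simultaneous row and column reduction) yields pivots 20, 0, 0, 0.
So there are 1 positive, 3 zero pivots.
Hence Q is positive semidefinite.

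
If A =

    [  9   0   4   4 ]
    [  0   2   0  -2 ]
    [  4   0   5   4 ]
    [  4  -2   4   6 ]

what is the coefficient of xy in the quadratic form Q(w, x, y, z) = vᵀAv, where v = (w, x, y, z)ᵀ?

The coefficient of xy is A[2,3] + A[3,2] = 2·0 = 0.

0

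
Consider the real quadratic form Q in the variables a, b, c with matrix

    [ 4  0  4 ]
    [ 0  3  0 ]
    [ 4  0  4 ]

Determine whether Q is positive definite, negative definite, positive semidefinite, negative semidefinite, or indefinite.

Congruent diagonalization of A (simultaneous row and column reduction) yields pivots 4, 3, 0.
That gives 2 positive, 1 zero pivots.
Hence Q is positive semidefinite.

positive semidefinite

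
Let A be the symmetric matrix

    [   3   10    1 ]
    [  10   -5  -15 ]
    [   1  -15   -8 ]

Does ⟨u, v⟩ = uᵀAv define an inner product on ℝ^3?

no

Symmetric row and column elimination reduces A to a congruent diagonal form with pivots 3, -115/3, 10/23.
That gives 2 positive, 1 negative pivots.
Hence Q is indefinite.
⟨·,·⟩ is an inner product exactly when A is positive definite.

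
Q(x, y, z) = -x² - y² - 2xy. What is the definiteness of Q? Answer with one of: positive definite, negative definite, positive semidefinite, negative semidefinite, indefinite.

The associated matrix is A = [[-1, -1, 0], [-1, -1, 0], [0, 0, 0]].
Symmetric row and column elimination reduces A to a congruent diagonal form with pivots -1, 0, 0.
That gives 1 negative, 2 zero pivots.
Hence Q is negative semidefinite.

negative semidefinite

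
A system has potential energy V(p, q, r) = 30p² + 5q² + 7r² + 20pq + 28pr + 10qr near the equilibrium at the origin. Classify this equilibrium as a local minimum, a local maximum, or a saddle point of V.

local minimum

The Hessian at the origin is H = [[60, 20, 28], [20, 10, 10], [28, 10, 14]].
Congruent diagonalization of H (simultaneous row and column reduction) yields pivots 60, 10/3, 4/5.
That gives 3 positive pivots.
H is positive definite, so the origin is a strict local minimum.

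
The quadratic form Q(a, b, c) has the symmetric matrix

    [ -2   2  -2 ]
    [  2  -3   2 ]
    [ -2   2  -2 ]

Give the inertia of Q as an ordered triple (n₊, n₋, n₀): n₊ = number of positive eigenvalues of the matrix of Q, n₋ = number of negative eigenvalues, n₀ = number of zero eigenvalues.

(0, 2, 1)

Applying the same elementary operations to the rows and columns of A produces a congruent diagonal matrix with entries -2, -1, 0.
That gives 2 negative, 1 zero pivots.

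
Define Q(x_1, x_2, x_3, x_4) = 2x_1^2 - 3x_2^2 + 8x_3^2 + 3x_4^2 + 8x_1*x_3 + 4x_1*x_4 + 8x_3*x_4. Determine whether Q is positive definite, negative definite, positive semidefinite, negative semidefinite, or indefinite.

indefinite

The symmetric matrix is A = [[2, 0, 4, 2], [0, -3, 0, 0], [4, 0, 8, 4], [2, 0, 4, 3]].
Applying the same elementary operations to the rows and columns of A produces a congruent diagonal matrix with entries 2, -3, 0, 1.
That gives 2 positive, 1 negative, 1 zero pivots.
Hence Q is indefinite.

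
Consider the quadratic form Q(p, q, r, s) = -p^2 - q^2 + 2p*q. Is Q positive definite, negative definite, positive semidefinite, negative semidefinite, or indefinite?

negative semidefinite

The associated matrix is A = [[-1, 1, 0, 0], [1, -1, 0, 0], [0, 0, 0, 0], [0, 0, 0, 0]].
Congruent diagonalization of A (simultaneous row and column reduction) yields pivots -1, 0, 0, 0.
Counting signs: 1 negative, 3 zero.
Hence Q is negative semidefinite.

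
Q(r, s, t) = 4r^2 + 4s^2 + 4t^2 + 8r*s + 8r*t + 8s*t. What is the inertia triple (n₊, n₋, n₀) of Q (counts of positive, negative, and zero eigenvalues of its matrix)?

(1, 0, 2)

The associated matrix is A = [[4, 4, 4], [4, 4, 4], [4, 4, 4]].
Congruent diagonalization of A (simultaneous row and column reduction) yields pivots 4, 0, 0.
That gives 1 positive, 2 zero pivots.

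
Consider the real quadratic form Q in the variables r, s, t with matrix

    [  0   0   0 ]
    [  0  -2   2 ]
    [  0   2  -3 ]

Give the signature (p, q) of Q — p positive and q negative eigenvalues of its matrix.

Applying the same elementary operations to the rows and columns of A produces a congruent diagonal matrix with entries 0, -2, -1.
Counting signs: 2 negative, 1 zero.

(0, 2)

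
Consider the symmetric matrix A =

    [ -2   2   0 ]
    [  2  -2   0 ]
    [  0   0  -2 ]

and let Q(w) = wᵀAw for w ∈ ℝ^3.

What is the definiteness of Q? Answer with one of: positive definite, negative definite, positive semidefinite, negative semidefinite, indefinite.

Symmetric row and column elimination reduces A to a congruent diagonal form with pivots -2, 0, -2.
So there are 2 negative, 1 zero pivots.
Hence Q is negative semidefinite.

negative semidefinite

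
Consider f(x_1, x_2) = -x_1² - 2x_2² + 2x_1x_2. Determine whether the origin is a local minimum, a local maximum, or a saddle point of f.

The Hessian at the origin is H = [[-2, 2], [2, -4]].
det H = -2·-4 − (2)² = 4 > 0 and H[1,1] = -2 < 0, so H is negative definite.
Therefore the origin is a local maximum.

local maximum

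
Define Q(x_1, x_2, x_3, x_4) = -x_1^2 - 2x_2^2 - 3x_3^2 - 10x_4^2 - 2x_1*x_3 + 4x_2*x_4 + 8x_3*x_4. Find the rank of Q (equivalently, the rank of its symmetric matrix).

3

Write A = [[-1, 0, -1, 0], [0, -2, 0, 2], [-1, 0, -3, 4], [0, 2, 4, -10]].
Row-reducing A symmetrically gives the diagonal entries -1, -2, -2, 0.
So there are 3 negative, 1 zero pivots.
The rank is the number of nonzero pivots: 3.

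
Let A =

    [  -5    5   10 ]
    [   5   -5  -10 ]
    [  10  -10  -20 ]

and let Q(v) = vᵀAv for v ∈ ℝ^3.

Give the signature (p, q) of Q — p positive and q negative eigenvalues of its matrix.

(0, 1)

Row-reducing A symmetrically gives the diagonal entries -5, 0, 0.
That gives 1 negative, 2 zero pivots.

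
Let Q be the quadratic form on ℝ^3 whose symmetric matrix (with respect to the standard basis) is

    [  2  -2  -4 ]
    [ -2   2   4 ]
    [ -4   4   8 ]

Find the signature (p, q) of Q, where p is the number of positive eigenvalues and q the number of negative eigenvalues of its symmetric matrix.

Row-reducing A symmetrically gives the diagonal entries 2, 0, 0.
So there are 1 positive, 2 zero pivots.

(1, 0)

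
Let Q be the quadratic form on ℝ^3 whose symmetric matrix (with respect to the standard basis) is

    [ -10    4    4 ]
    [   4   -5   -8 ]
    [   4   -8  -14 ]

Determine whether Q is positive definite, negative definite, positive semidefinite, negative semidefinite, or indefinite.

Applying the same elementary operations to the rows and columns of A produces a congruent diagonal matrix with entries -10, -17/5, -6/17.
That gives 3 negative pivots.
Hence Q is negative definite.

negative definite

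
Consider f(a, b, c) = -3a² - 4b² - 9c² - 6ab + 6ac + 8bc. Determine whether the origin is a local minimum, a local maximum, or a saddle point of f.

local maximum

The Hessian at the origin is H = [[-6, -6, 6], [-6, -8, 8], [6, 8, -18]].
Symmetric row and column elimination reduces H to a congruent diagonal form with pivots -6, -2, -10.
Counting signs: 3 negative.
H is negative definite, so the origin is a strict local maximum.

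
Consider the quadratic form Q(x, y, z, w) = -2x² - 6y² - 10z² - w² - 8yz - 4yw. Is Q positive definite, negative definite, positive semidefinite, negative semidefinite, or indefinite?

Write A = [[-2, 0, 0, 0], [0, -6, -4, -2], [0, -4, -10, 0], [0, -2, 0, -1]].
An LDLᵀ factorisation of A has diagonal entries -2, -6, -22/3, -1/11.
Counting signs: 4 negative.
Hence Q is negative definite.

negative definite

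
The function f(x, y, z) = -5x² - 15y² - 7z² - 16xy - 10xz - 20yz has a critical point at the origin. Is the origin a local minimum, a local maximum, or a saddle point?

local maximum

The Hessian at the origin is H = [[-10, -16, -10], [-16, -30, -20], [-10, -20, -14]].
Congruent diagonalization of H (simultaneous row and column reduction) yields pivots -10, -22/5, -4/11.
Counting signs: 3 negative.
H is negative definite, so the origin is a strict local maximum.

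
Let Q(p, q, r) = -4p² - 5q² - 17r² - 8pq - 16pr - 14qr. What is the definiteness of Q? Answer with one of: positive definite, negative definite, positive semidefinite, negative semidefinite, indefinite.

negative semidefinite

The symmetric matrix is A = [[-4, -4, -8], [-4, -5, -7], [-8, -7, -17]].
Row-reducing A symmetrically gives the diagonal entries -4, -1, 0.
Counting signs: 2 negative, 1 zero.
Hence Q is negative semidefinite.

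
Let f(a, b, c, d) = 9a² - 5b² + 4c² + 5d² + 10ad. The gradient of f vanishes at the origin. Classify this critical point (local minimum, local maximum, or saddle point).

saddle point

The Hessian at the origin is H = [[18, 0, 0, 10], [0, -10, 0, 0], [0, 0, 8, 0], [10, 0, 0, 10]].
Row-reducing H symmetrically gives the diagonal entries 18, -10, 8, 40/9.
Counting signs: 3 positive, 1 negative.
H is indefinite, so the origin is a saddle point.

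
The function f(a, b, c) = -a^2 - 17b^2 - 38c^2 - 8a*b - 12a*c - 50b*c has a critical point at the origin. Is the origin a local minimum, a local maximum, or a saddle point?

The Hessian at the origin is H = [[-2, -8, -12], [-8, -34, -50], [-12, -50, -76]].
Congruent diagonalization of H (simultaneous row and column reduction) yields pivots -2, -2, -2.
Counting signs: 3 negative.
H is negative definite, so the origin is a strict local maximum.

local maximum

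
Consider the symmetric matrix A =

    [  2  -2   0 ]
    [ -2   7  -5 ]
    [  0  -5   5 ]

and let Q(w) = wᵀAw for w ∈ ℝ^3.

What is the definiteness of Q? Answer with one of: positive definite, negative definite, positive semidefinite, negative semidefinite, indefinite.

Applying the same elementary operations to the rows and columns of A produces a congruent diagonal matrix with entries 2, 5, 0.
That gives 2 positive, 1 zero pivots.
Hence Q is positive semidefinite.

positive semidefinite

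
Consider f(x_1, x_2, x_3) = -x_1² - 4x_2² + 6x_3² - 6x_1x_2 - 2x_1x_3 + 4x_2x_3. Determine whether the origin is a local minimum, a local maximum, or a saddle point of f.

The Hessian at the origin is H = [[-2, -6, -2], [-6, -8, 4], [-2, 4, 12]].
An LDLᵀ factorisation of H has diagonal entries -2, 10, 4.
Counting signs: 2 positive, 1 negative.
H is indefinite, so the origin is a saddle point.

saddle point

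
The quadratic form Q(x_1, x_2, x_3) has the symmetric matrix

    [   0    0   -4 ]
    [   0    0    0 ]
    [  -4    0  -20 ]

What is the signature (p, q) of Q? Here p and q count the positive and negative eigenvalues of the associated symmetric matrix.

By Sylvester's law of inertia any congruent diagonalization of A has 1 positive, 1 negative and 1 zero entries.

(1, 1)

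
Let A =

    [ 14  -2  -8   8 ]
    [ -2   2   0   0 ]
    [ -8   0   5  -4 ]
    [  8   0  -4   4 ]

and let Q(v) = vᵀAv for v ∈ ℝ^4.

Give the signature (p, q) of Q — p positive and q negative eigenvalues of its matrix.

(3, 1)

Applying the same elementary operations to the rows and columns of A produces a congruent diagonal matrix with entries 14, 12/7, -1/3, 4.
Counting signs: 3 positive, 1 negative.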